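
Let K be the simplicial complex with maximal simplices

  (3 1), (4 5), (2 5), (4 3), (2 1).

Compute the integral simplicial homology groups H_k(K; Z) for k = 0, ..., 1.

H_0 ≅ Z,  H_1 ≅ Z.

Order the vertices as 1 < 2 < 3 < 4 < 5. Listing each simplex with vertices in this order, K has dimension 1 with simplices:

  0-simplices (5): [1], [2], [3], [4], [5]
  1-simplices (5): [1,2], [1,3], [2,5], [3,4], [4,5]

giving chain groups C_0 ≅ Z^5, C_1 ≅ Z^5.

The boundary map ∂_1: C_1 → C_0 maps an edge to its endpoints' difference, ∂[p,q] = q − p.
As a 5×5 matrix over Z this has rank 4, with invariant factors (1,1,1,1).

From H_k ≅ ker(∂_k) / im(∂_{k+1}) we obtain:

  H_0: rank C_0 − rank ∂_1 = 5 − 4 = 1, and the invariant factors of ∂_1 are all 1, so H_0 ≅ Z.
  H_1: rank ker ∂_1 − rank ∂_2 = (5 − 4) − 0 = 1, and there is no ∂_2, so H_1 ≅ Z.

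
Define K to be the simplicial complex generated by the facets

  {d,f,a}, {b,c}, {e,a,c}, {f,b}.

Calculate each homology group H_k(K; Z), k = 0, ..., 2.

Order the vertices as a < b < c < d < e < f. Listing each simplex with vertices in this order, K has dimension 2 with simplices:

  0-simplices (6): a, b, c, d, e, f
  1-simplices (8): ac, ad, ae, af, bc, bf, ce, df
  2-simplices (2): ace, adf

giving chain groups C_0 ≅ Z^6, C_1 ≅ Z^8, C_2 ≅ Z^2.

The boundary map ∂_1: C_1 → C_0 maps an edge to its endpoints' difference, ∂[p,q] = q − p.
The resulting 6×8 matrix has rank 5, and its Smith normal form has invariant factors (1,1,1,1,1).

The boundary map ∂_2: C_2 → C_1 maps a triangle to the signed sum of its edges. For instance
  ∂adf = df − af + ad,
  ∂ace = ce − ae + ac.
The resulting 8×2 matrix has rank 2, and its Smith normal form has invariant factors (1,1).

Reading off H_k = ker ∂_k / im ∂_{k+1}:

  H_0: rank C_0 − rank ∂_1 = 6 − 5 = 1, and the invariant factors of ∂_1 are all 1, so H_0 ≅ Z.
  H_1: rank ker ∂_1 − rank ∂_2 = (8 − 5) − 2 = 1, and the invariant factors of ∂_2 are all 1, so H_1 ≅ Z.
  H_2: rank ker ∂_2 − rank ∂_3 = (2 − 2) − 0 = 0, and there is no ∂_3, so H_2 ≅ 0.

H_0 = Z,  H_1 = Z,  H_2 = 0.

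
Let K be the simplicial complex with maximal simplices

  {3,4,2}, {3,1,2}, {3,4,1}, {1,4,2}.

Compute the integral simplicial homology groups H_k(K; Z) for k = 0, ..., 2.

Fix the vertex order 1 < 2 < 3 < 4 and write every simplex with vertices in increasing order. Then dim K = 2 and the simplices of K are:

  0-simplices (4): [1], [2], [3], [4]
  1-simplices (6): [1,2], [1,3], [1,4], [2,3], [2,4], [3,4]
  2-simplices (4): [1,2,3], [1,2,4], [1,3,4], [2,3,4]

Hence C_0 ≅ Z^4, C_1 ≅ Z^6, C_2 ≅ Z^4.

The boundary map ∂_1: C_1 → C_0 is given by ∂[p,q] = [q] − [p]. For instance
  ∂[2,3] = [3] − [2].
This gives a 4×6 integer matrix of rank 3; reducing to Smith normal form yields diagonal entries (1,1,1).

∂_2: C_2 → C_1 maps a triangle to the signed sum of its edges. For instance
  ∂[1,2,4] = [2,4] − [1,4] + [1,2],
  ∂[1,3,4] = [3,4] − [1,4] + [1,3].
As a 6×4 matrix over Z this has rank 3, with invariant factors (1,1,1).

Reading off H_k = ker ∂_k / im ∂_{k+1}:

  H_0: rank C_0 − rank ∂_1 = 4 − 3 = 1, and the invariant factors of ∂_1 are all 1, so H_0 = Z.
  H_1: rank ker ∂_1 − rank ∂_2 = (6 − 3) − 3 = 0, and the invariant factors of ∂_2 are all 1, so H_1 = 0.
  H_2: rank ker ∂_2 − rank ∂_3 = (4 − 3) − 0 = 1, and there is no ∂_3, so H_2 = Z.

As a check, the Euler characteristic is 4 − 6 + 4 = 2, which agrees with 1 − 0 + 1 = 2.

H_0 ≅ Z,  H_1 = 0,  H_2 ≅ Z.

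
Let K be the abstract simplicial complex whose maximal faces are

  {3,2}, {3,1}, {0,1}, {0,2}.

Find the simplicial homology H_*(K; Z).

H_0 = Z,  H_1 = Z.

K has 4 vertices, 4 edges.
rank ∂_0 = 0, rank ∂_1 = 3 ⇒ b_0 = 4 − 0 − 3 = 1; all invariant factors of ∂_1 are 1 so no torsion. So H_0 ≅ Z.
rank ∂_1 = 3, rank ∂_2 = 0 ⇒ b_1 = 4 − 3 − 0 = 1. So H_1 ≅ Z.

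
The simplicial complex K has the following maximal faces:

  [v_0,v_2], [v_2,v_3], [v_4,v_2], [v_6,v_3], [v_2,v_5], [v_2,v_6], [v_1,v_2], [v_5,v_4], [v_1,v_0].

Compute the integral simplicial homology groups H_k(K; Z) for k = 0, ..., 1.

H_0 = Z,  H_1 = Z^3.

Fix the vertex order v_0 < v_1 < v_2 < v_3 < v_4 < v_5 < v_6 and write every simplex with vertices in increasing order. Then dim K = 1 and the simplices of K are:

  0-simplices (7): [v_0], [v_1], [v_2], [v_3], [v_4], [v_5], [v_6]
  1-simplices (9): [v_0,v_1], [v_0,v_2], [v_1,v_2], [v_2,v_3], [v_2,v_4], [v_2,v_5], [v_2,v_6], [v_3,v_6], [v_4,v_5]

Hence C_0 ≅ Z^7, C_1 ≅ Z^9.

∂_1: C_1 → C_0 sends each edge [p,q] (with p < q) to q − p.
The 7×9 boundary matrix has rank 6 and Smith normal form diag(1,1,1,1,1,1).

Computing H_k = (kernel of ∂_k) / (image of ∂_{k+1}):

  H_0: rank C_0 − rank ∂_1 = 7 − 6 = 1, and the invariant factors of ∂_1 are all 1, so H_0 ≅ Z.
  H_1: rank ker ∂_1 − rank ∂_2 = (9 − 6) − 0 = 3, and there is no ∂_2, so H_1 ≅ Z^3.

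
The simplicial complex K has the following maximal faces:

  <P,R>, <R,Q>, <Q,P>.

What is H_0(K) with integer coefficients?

Take the total order P < Q < R on the vertex set. Then K (dimension 1) consists of the simplices:

  0-simplices (3): P, Q, R
  1-simplices (3): PQ, PR, QR

Hence C_0 ≅ Z^3, C_1 ≅ Z^3.

Boundary ∂_1: C_1 → C_0 sends each edge [p,q] (with p < q) to q − p. For instance
  ∂PR = R − P.
This gives a 3×3 integer matrix of rank 2; reducing to Smith normal form yields diagonal entries (1,1).

Now H_k = ker ∂_k / im ∂_{k+1}, so:

  H_0: rank C_0 − rank ∂_1 = 3 − 2 = 1, and the invariant factors of ∂_1 are all 1, so H_0 ≅ Z.

H_0 ≅ Z.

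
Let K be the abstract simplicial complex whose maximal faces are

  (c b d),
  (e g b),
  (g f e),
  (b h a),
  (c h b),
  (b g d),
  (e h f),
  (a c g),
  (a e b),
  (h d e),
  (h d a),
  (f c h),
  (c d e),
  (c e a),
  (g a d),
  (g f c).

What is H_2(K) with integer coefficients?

H_2 ≅ Z.

Fix the vertex order a < b < c < d < e < f < g < h and write every simplex with vertices in increasing order. Then dim K = 2 and the simplices of K are:

  0-simplices (8): a, b, c, d, e, f, g, h
  1-simplices (24): ab, ac, ad, ae, ag, ah, bc, bd, be, bg, bh, cd, ce, cf, cg, ch, de, dg, dh, ef, eg, eh, fg, fh
  2-simplices (16): abe, abh, ace, acg, adg, adh, bcd, bch, bdg, beg, cde, cfg, cfh, deh, efg, efh

giving chain groups C_0 ≅ Z^8, C_1 ≅ Z^24, C_2 ≅ Z^16.

∂_1: C_1 → C_0 maps an edge to its endpoints' difference, ∂[p,q] = q − p.
As a 8×24 matrix over Z this has rank 7, with invariant factors (1,1,1,1,1,1,1).

Boundary ∂_2: C_2 → C_1 sends each 2-simplex [p,q,r] to [q,r] − [p,r] + [p,q]. For instance
  ∂abh = bh − ah + ab,
  ∂cde = de − ce + cd.
The 24×16 boundary matrix has rank 15 and Smith normal form diag(1,1,1,1,1,1,1,1,1,1,1,1,1,1,1).

Now H_k = ker ∂_k / im ∂_{k+1}, so:

  H_2: rank ker ∂_2 − rank ∂_3 = (16 − 15) − 0 = 1, and there is no ∂_3, so H_2 ≅ Z.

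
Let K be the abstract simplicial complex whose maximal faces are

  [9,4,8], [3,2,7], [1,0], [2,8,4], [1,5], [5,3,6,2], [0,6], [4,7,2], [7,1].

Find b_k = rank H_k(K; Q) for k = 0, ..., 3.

b_0 = 1, b_1 = 2, b_2 = 0, b_3 = 0.

We work with the vertex ordering 0 < 1 < 2 < 3 < 4 < 5 < 6 < 7 < 8 < 9. The simplices of K, each written with vertices in increasing order, are:

  0-simplices (10): [0], [1], [2], [3], [4], [5], [6], [7], [8], [9]
  1-simplices (18): [0,1], [0,6], [1,5], [1,7], [2,3], [2,4], [2,5], [2,6], [2,7], [2,8], [3,5], [3,6], [3,7], [4,7], [4,8], [4,9], [5,6], [8,9]
  2-simplices (8): [2,3,5], [2,3,6], [2,3,7], [2,4,7], [2,4,8], [2,5,6], [3,5,6], [4,8,9]
  3-simplices (1): [2,3,5,6]

giving chain groups C_0 ≅ Z^10, C_1 ≅ Z^18, C_2 ≅ Z^8, C_3 ≅ Z^1.

∂_1: C_1 → C_0 maps an edge to its endpoints' difference, ∂[p,q] = q − p. For instance
  ∂[5,6] = [6] − [5].
As a 10×18 matrix over Z this has rank 9, with invariant factors (1,1,1,1,1,1,1,1,1).

∂_2: C_2 → C_1 sends each 2-simplex [p,q,r] to [q,r] − [p,r] + [p,q]. For instance
  ∂[2,5,6] = [5,6] − [2,6] + [2,5],
  ∂[2,3,7] = [3,7] − [2,7] + [2,3].
As a 18×8 matrix over Z this has rank 7, with invariant factors (1,1,1,1,1,1,1).

The boundary map ∂_3: C_3 → C_2 sends each 3-simplex σ to the alternating sum Σ_i (−1)^i (σ with its i-th vertex removed). For instance
  ∂[2,3,5,6] = [3,5,6] − [2,5,6] + [2,3,6] − [2,3,5].
As a 8×1 matrix over Z this has rank 1, with invariant factors (1).

Reading off H_k = ker ∂_k / im ∂_{k+1}:

  H_0: rank C_0 − rank ∂_1 = 10 − 9 = 1, and the invariant factors of ∂_1 are all 1, so H_0 = Z.
  H_1: rank ker ∂_1 − rank ∂_2 = (18 − 9) − 7 = 2, and the invariant factors of ∂_2 are all 1, so H_1 = Z^2.
  H_2: rank ker ∂_2 − rank ∂_3 = (8 − 7) − 1 = 0, and the invariant factors of ∂_3 are all 1, so H_2 = 0.
  H_3: rank ker ∂_3 − rank ∂_4 = (1 − 1) − 0 = 0, and there is no ∂_4, so H_3 = 0.

Hence the Betti numbers are b_0 = 1, b_1 = 2, b_2 = 0, b_3 = 0.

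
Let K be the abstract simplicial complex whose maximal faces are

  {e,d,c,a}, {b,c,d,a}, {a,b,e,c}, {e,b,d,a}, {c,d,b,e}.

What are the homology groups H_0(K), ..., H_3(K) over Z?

K has 5 vertices, 10 edges, 10 triangles, 5 3-simplices.
rank ∂_0 = 0, rank ∂_1 = 4 ⇒ b_0 = 5 − 0 − 4 = 1; all invariant factors of ∂_1 are 1 so no torsion. So H_0 ≅ Z.
rank ∂_1 = 4, rank ∂_2 = 6 ⇒ b_1 = 10 − 4 − 6 = 0; all invariant factors of ∂_2 are 1 so no torsion. So H_1 ≅ 0.
rank ∂_2 = 6, rank ∂_3 = 4 ⇒ b_2 = 10 − 6 − 4 = 0; all invariant factors of ∂_3 are 1 so no torsion. So H_2 ≅ 0.
rank ∂_3 = 4, rank ∂_4 = 0 ⇒ b_3 = 5 − 4 − 0 = 1. So H_3 ≅ Z.

H_0 ≅ Z,  H_1 = 0,  H_2 = 0,  H_3 ≅ Z.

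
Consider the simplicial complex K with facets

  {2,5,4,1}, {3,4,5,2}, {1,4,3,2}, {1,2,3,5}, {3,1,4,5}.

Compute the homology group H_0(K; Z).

We work with the vertex ordering 1 < 2 < 3 < 4 < 5. The simplices of K, each written with vertices in increasing order, are:

  0-simplices (5): [1], [2], [3], [4], [5]
  1-simplices (10): [1,2], [1,3], [1,4], [1,5], [2,3], [2,4], [2,5], [3,4], [3,5], [4,5]
  2-simplices (10): [1,2,3], [1,2,4], [1,2,5], [1,3,4], [1,3,5], [1,4,5], [2,3,4], [2,3,5], [2,4,5], [3,4,5]
  3-simplices (5): [1,2,3,4], [1,2,3,5], [1,2,4,5], [1,3,4,5], [2,3,4,5]

Hence C_0 ≅ Z^5, C_1 ≅ Z^10, C_2 ≅ Z^10, C_3 ≅ Z^5.

∂_1: C_1 → C_0 maps an edge to its endpoints' difference, ∂[p,q] = q − p.
As a 5×10 matrix over Z this has rank 4, with invariant factors (1,1,1,1).

∂_2: C_2 → C_1 acts by ∂[p,q,r] = [q,r] − [p,r] + [p,q]. For instance
  ∂[1,3,5] = [3,5] − [1,5] + [1,3],
  ∂[1,2,3] = [2,3] − [1,3] + [1,2].
This gives a 10×10 integer matrix of rank 6; reducing to Smith normal form yields diagonal entries (1,1,1,1,1,1).

∂_3: C_3 → C_2 sends each 3-simplex σ to the alternating sum Σ_i (−1)^i (σ with its i-th vertex removed). For instance
  ∂[2,3,4,5] = [3,4,5] − [2,4,5] + [2,3,5] − [2,3,4],
  ∂[1,2,3,4] = [2,3,4] − [1,3,4] + [1,2,4] − [1,2,3].
This gives a 10×5 integer matrix of rank 4; reducing to Smith normal form yields diagonal entries (1,1,1,1).

Reading off H_k = ker ∂_k / im ∂_{k+1}:

  H_0: rank C_0 − rank ∂_1 = 5 − 4 = 1, and the invariant factors of ∂_1 are all 1, so H_0 = Z.

(K is a triangulation of the 3-sphere S^3.)

H_0 ≅ Z.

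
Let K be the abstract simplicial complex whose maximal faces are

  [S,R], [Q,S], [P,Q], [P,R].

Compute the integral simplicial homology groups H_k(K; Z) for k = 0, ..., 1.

H_0 ≅ Z,  H_1 ≅ Z.

Order the vertices as P < Q < R < S. Listing each simplex with vertices in this order, K has dimension 1 with simplices:

  0-simplices (4): P, Q, R, S
  1-simplices (4): PQ, PR, QS, RS

so the chain groups are C_0 ≅ Z^4, C_1 ≅ Z^4.

Boundary ∂_1: C_1 → C_0 maps an edge to its endpoints' difference, ∂[p,q] = q − p.
The resulting 4×4 matrix has rank 3, and its Smith normal form has invariant factors (1,1,1).

Reading off H_k = ker ∂_k / im ∂_{k+1}:

  H_0: rank C_0 − rank ∂_1 = 4 − 3 = 1, and the invariant factors of ∂_1 are all 1, so H_0 = Z.
  H_1: rank ker ∂_1 − rank ∂_2 = (4 − 3) − 0 = 1, and there is no ∂_2, so H_1 = Z.

(K is a triangulation of the circle S^1.)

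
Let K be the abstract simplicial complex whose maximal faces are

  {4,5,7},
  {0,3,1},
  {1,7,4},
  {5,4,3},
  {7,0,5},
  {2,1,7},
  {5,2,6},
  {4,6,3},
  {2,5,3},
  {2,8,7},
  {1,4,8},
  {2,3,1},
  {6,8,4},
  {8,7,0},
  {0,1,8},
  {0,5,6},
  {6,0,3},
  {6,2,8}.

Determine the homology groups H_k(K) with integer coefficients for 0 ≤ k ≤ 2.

H_0 ≅ Z,  H_1 ≅ Z ⊕ Z/2,  H_2 = 0.

Order the vertices as 0 < 1 < 2 < 3 < 4 < 5 < 6 < 7 < 8. Listing each simplex with vertices in this order, K has dimension 2 with simplices:

  0-simplices (9): [0], [1], [2], [3], [4], [5], [6], [7], [8]
  1-simplices (27): (27 of them)
  2-simplices (18): [0,1,3], [0,1,8], [0,3,6], [0,5,6], [0,5,7], [0,7,8], [1,2,3], [1,2,7], [1,4,7], [1,4,8], [2,3,5], [2,5,6], [2,6,8], [2,7,8], [3,4,5], [3,4,6], [4,5,7], [4,6,8]

giving chain groups C_0 ≅ Z^9, C_1 ≅ Z^27, C_2 ≅ Z^18.

∂_1: C_1 → C_0 maps an edge to its endpoints' difference, ∂[p,q] = q − p.
The resulting 9×27 matrix has rank 8, and its Smith normal form has invariant factors (1,1,1,1,1,1,1,1).

Boundary ∂_2: C_2 → C_1 sends each 2-simplex [p,q,r] to [q,r] − [p,r] + [p,q]. For instance
  ∂[3,4,5] = [4,5] − [3,5] + [3,4],
  ∂[4,5,7] = [5,7] − [4,7] + [4,5].
The resulting 27×18 matrix has rank 18, and its Smith normal form has invariant factors (1,1,1,1,1,1,1,1,1,1,1,1,1,1,1,1,1,2).

Computing H_k = (kernel of ∂_k) / (image of ∂_{k+1}):

  H_0: rank C_0 − rank ∂_1 = 9 − 8 = 1, and the invariant factors of ∂_1 are all 1, so H_0 ≅ Z.
  H_1: rank ker ∂_1 − rank ∂_2 = (27 − 8) − 18 = 1, and ∂_2 has invariant factor 2 > 1, so H_1 ≅ Z ⊕ Z/2.
  H_2: rank ker ∂_2 − rank ∂_3 = (18 − 18) − 0 = 0, and there is no ∂_3, so H_2 ≅ 0.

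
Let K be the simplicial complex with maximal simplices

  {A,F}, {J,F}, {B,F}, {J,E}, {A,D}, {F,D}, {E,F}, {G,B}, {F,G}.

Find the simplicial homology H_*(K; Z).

Order the vertices as A < B < D < E < F < G < J. Listing each simplex with vertices in this order, K has dimension 1 with simplices:

  0-simplices (7): A, B, D, E, F, G, J
  1-simplices (9): AD, AF, BF, BG, DF, EF, EJ, FG, FJ

so the chain groups are C_0 ≅ Z^7, C_1 ≅ Z^9.

∂_1: C_1 → C_0 maps an edge to its endpoints' difference, ∂[p,q] = q − p.
As a 7×9 matrix over Z this has rank 6, with invariant factors (1,1,1,1,1,1).

Computing H_k = (kernel of ∂_k) / (image of ∂_{k+1}):

  H_0: rank C_0 − rank ∂_1 = 7 − 6 = 1, and the invariant factors of ∂_1 are all 1, so H_0 ≅ Z.
  H_1: rank ker ∂_1 − rank ∂_2 = (9 − 6) − 0 = 3, and there is no ∂_2, so H_1 ≅ Z^3.

H_0 = Z,  H_1 = Z^3.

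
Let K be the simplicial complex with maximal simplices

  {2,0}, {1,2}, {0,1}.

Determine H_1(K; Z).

H_1 ≅ Z.

K has 3 vertices, 3 edges.
rank ∂_1 = 2, rank ∂_2 = 0 ⇒ b_1 = 3 − 2 − 0 = 1. So H_1 ≅ Z.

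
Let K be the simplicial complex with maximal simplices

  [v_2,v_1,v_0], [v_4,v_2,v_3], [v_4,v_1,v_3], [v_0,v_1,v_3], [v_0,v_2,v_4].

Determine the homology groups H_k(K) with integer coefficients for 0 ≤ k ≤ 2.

We work with the vertex ordering v_0 < v_1 < v_2 < v_3 < v_4. The simplices of K, each written with vertices in increasing order, are:

  0-simplices (5): [v_0], [v_1], [v_2], [v_3], [v_4]
  1-simplices (10): [v_0,v_1], [v_0,v_2], [v_0,v_3], [v_0,v_4], [v_1,v_2], [v_1,v_3], [v_1,v_4], [v_2,v_3], [v_2,v_4], [v_3,v_4]
  2-simplices (5): [v_0,v_1,v_2], [v_0,v_1,v_3], [v_0,v_2,v_4], [v_1,v_3,v_4], [v_2,v_3,v_4]

so the chain groups are C_0 ≅ Z^5, C_1 ≅ Z^10, C_2 ≅ Z^5.

Boundary ∂_1: C_1 → C_0 is given by ∂[p,q] = [q] − [p].
The 5×10 boundary matrix has rank 4 and Smith normal form diag(1,1,1,1).

∂_2: C_2 → C_1 acts by ∂[p,q,r] = [q,r] − [p,r] + [p,q]. For instance
  ∂[v_0,v_1,v_3] = [v_1,v_3] − [v_0,v_3] + [v_0,v_1],
  ∂[v_1,v_3,v_4] = [v_3,v_4] − [v_1,v_4] + [v_1,v_3].
This gives a 10×5 integer matrix of rank 5; reducing to Smith normal form yields diagonal entries (1,1,1,1,1).

Reading off H_k = ker ∂_k / im ∂_{k+1}:

  H_0: rank C_0 − rank ∂_1 = 5 − 4 = 1, and the invariant factors of ∂_1 are all 1, so H_0 = Z.
  H_1: rank ker ∂_1 − rank ∂_2 = (10 − 4) − 5 = 1, and the invariant factors of ∂_2 are all 1, so H_1 = Z.
  H_2: rank ker ∂_2 − rank ∂_3 = (5 − 5) − 0 = 0, and there is no ∂_3, so H_2 = 0.

H_0 ≅ Z,  H_1 ≅ Z,  H_2 = 0.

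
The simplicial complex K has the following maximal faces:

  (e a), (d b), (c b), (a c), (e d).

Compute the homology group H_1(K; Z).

H_1 = Z.

Take the total order a < b < c < d < e on the vertex set. Then K (dimension 1) consists of the simplices:

  0-simplices (5): a, b, c, d, e
  1-simplices (5): ac, ae, bc, bd, de

so the chain groups are C_0 ≅ Z^5, C_1 ≅ Z^5.

The boundary map ∂_1: C_1 → C_0 is given by ∂[p,q] = [q] − [p]. For instance
  ∂ae = e − a.
As a 5×5 matrix over Z this has rank 4, with invariant factors (1,1,1,1).

Reading off H_k = ker ∂_k / im ∂_{k+1}:

  H_1: rank ker ∂_1 − rank ∂_2 = (5 − 4) − 0 = 1, and there is no ∂_2, so H_1 = Z.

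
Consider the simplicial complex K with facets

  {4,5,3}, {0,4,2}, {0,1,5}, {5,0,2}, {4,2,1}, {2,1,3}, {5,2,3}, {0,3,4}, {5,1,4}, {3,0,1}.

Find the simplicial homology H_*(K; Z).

H_0 ≅ Z,  H_1 ≅ Z/2Z,  H_2 = 0.

We work with the vertex ordering 0 < 1 < 2 < 3 < 4 < 5. The simplices of K, each written with vertices in increasing order, are:

  0-simplices (6): [0], [1], [2], [3], [4], [5]
  1-simplices (15): [0,1], [0,2], [0,3], [0,4], [0,5], [1,2], [1,3], [1,4], [1,5], [2,3], [2,4], [2,5], [3,4], [3,5], [4,5]
  2-simplices (10): [0,1,3], [0,1,5], [0,2,4], [0,2,5], [0,3,4], [1,2,3], [1,2,4], [1,4,5], [2,3,5], [3,4,5]

so the chain groups are C_0 ≅ Z^6, C_1 ≅ Z^15, C_2 ≅ Z^10.

∂_1: C_1 → C_0 is given by ∂[p,q] = [q] − [p].
The resulting 6×15 matrix has rank 5, and its Smith normal form has invariant factors (1,1,1,1,1).

Boundary ∂_2: C_2 → C_1 acts by ∂[p,q,r] = [q,r] − [p,r] + [p,q]. For instance
  ∂[0,1,5] = [1,5] − [0,5] + [0,1],
  ∂[1,4,5] = [4,5] − [1,5] + [1,4].
The resulting 15×10 matrix has rank 10, and its Smith normal form has invariant factors (1,1,1,1,1,1,1,1,1,2).

Reading off H_k = ker ∂_k / im ∂_{k+1}:

  H_0: rank C_0 − rank ∂_1 = 6 − 5 = 1, and the invariant factors of ∂_1 are all 1, so H_0 = Z.
  H_1: rank ker ∂_1 − rank ∂_2 = (15 − 5) − 10 = 0, and ∂_2 has invariant factor 2 > 1, so H_1 = Z/2Z.
  H_2: rank ker ∂_2 − rank ∂_3 = (10 − 10) − 0 = 0, and there is no ∂_3, so H_2 = 0.

As a check, the Euler characteristic is 6 − 15 + 10 = 1, which agrees with 1 − 0 + 0 = 1.
(K is a triangulation of the real projective plane RP^2.)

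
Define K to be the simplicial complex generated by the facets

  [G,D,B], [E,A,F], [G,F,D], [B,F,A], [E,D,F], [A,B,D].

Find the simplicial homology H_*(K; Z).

K has 6 vertices, 12 edges, 6 triangles.
rank ∂_0 = 0, rank ∂_1 = 5 ⇒ b_0 = 6 − 0 − 5 = 1; all invariant factors of ∂_1 are 1 so no torsion. So H_0 ≅ Z.
rank ∂_1 = 5, rank ∂_2 = 6 ⇒ b_1 = 12 − 5 − 6 = 1; all invariant factors of ∂_2 are 1 so no torsion. So H_1 ≅ Z.
rank ∂_2 = 6, rank ∂_3 = 0 ⇒ b_2 = 6 − 6 − 0 = 0. So H_2 ≅ 0.

H_0 = Z,  H_1 = Z,  H_2 = 0.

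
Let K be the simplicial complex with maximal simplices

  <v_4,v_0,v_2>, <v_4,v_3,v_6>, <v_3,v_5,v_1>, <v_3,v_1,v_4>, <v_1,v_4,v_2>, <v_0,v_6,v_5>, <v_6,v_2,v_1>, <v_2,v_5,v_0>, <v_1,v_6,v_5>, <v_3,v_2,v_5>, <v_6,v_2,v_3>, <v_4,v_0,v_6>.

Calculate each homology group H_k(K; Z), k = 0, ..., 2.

Fix the vertex order v_0 < v_1 < v_2 < v_3 < v_4 < v_5 < v_6 and write every simplex with vertices in increasing order. Then dim K = 2 and the simplices of K are:

  0-simplices (7): [v_0], [v_1], [v_2], [v_3], [v_4], [v_5], [v_6]
  1-simplices (18): (18 of them)
  2-simplices (12): (12 of them)

giving chain groups C_0 ≅ Z^7, C_1 ≅ Z^18, C_2 ≅ Z^12.

∂_1: C_1 → C_0 sends each edge [p,q] (with p < q) to q − p. For instance
  ∂[v_2,v_3] = [v_3] − [v_2].
As a 7×18 matrix over Z this has rank 6, with invariant factors (1,1,1,1,1,1).

The boundary map ∂_2: C_2 → C_1 sends each 2-simplex [p,q,r] to [q,r] − [p,r] + [p,q]. For instance
  ∂[v_1,v_5,v_6] = [v_5,v_6] − [v_1,v_6] + [v_1,v_5],
  ∂[v_0,v_5,v_6] = [v_5,v_6] − [v_0,v_6] + [v_0,v_5].
The 18×12 boundary matrix has rank 12 and Smith normal form diag(1,1,1,1,1,1,1,1,1,1,1,2).

Reading off H_k = ker ∂_k / im ∂_{k+1}:

  H_0: rank C_0 − rank ∂_1 = 7 − 6 = 1, and the invariant factors of ∂_1 are all 1, so H_0 = Z.
  H_1: rank ker ∂_1 − rank ∂_2 = (18 − 6) − 12 = 0, and ∂_2 has invariant factor 2 > 1, so H_1 = Z/2Z.
  H_2: rank ker ∂_2 − rank ∂_3 = (12 − 12) − 0 = 0, and there is no ∂_3, so H_2 = 0.

As a check, the Euler characteristic is 7 − 18 + 12 = 1, which agrees with 1 − 0 + 0 = 1.

H_0 = Z,  H_1 = Z/2Z,  H_2 = 0.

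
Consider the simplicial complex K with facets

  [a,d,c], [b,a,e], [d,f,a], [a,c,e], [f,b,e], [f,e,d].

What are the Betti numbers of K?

b_0 = 1, b_1 = 1, b_2 = 0.

Fix the vertex order a < b < c < d < e < f and write every simplex with vertices in increasing order. Then dim K = 2 and the simplices of K are:

  0-simplices (6): a, b, c, d, e, f
  1-simplices (12): ab, ac, ad, ae, af, be, bf, cd, ce, de, df, ef
  2-simplices (6): abe, acd, ace, adf, bef, def

so the chain groups are C_0 ≅ Z^6, C_1 ≅ Z^12, C_2 ≅ Z^6.

Boundary ∂_1: C_1 → C_0 sends each edge [p,q] (with p < q) to q − p.
As a 6×12 matrix over Z this has rank 5, with invariant factors (1,1,1,1,1).

The boundary map ∂_2: C_2 → C_1 maps a triangle to the signed sum of its edges. For instance
  ∂def = ef − df + de,
  ∂acd = cd − ad + ac.
As a 12×6 matrix over Z this has rank 6, with invariant factors (1,1,1,1,1,1).

From H_k ≅ ker(∂_k) / im(∂_{k+1}) we obtain:

  H_0: rank C_0 − rank ∂_1 = 6 − 5 = 1, and the invariant factors of ∂_1 are all 1, so H_0 = Z.
  H_1: rank ker ∂_1 − rank ∂_2 = (12 − 5) − 6 = 1, and the invariant factors of ∂_2 are all 1, so H_1 = Z.
  H_2: rank ker ∂_2 − rank ∂_3 = (6 − 6) − 0 = 0, and there is no ∂_3, so H_2 = 0.

Hence the Betti numbers are b_0 = 1, b_1 = 1, b_2 = 0.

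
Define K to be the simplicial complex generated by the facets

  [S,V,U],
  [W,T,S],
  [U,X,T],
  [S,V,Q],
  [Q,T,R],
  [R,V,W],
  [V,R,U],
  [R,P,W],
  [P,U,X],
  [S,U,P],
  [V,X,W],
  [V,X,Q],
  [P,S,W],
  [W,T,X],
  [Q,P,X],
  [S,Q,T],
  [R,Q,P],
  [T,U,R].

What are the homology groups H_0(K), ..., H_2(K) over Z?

We work with the vertex ordering P < Q < R < S < T < U < V < W < X. The simplices of K, each written with vertices in increasing order, are:

  0-simplices (9): P, Q, R, S, T, U, V, W, X
  1-simplices (27): PQ, PR, PS, PU, PW, PX, QR, QS, QT, QV, QX, RT, RU, RV, RW, ST, SU, SV, SW, TU, TW, TX, UV, UX, VW, VX, WX
  2-simplices (18): PQR, PQX, PRW, PSU, PSW, PUX, QRT, QST, QSV, QVX, RTU, RUV, RVW, STW, SUV, TUX, TWX, VWX

Hence C_0 ≅ Z^9, C_1 ≅ Z^27, C_2 ≅ Z^18.

∂_1: C_1 → C_0 maps an edge to its endpoints' difference, ∂[p,q] = q − p.
As a 9×27 matrix over Z this has rank 8, with invariant factors (1,1,1,1,1,1,1,1).

∂_2: C_2 → C_1 sends each 2-simplex [p,q,r] to [q,r] − [p,r] + [p,q]. For instance
  ∂STW = TW − SW + ST,
  ∂QVX = VX − QX + QV.
As a 27×18 matrix over Z this has rank 17, with invariant factors (1,1,1,1,1,1,1,1,1,1,1,1,1,1,1,1,1).

From H_k ≅ ker(∂_k) / im(∂_{k+1}) we obtain:

  H_0: rank C_0 − rank ∂_1 = 9 − 8 = 1, and the invariant factors of ∂_1 are all 1, so H_0 ≅ Z.
  H_1: rank ker ∂_1 − rank ∂_2 = (27 − 8) − 17 = 2, and the invariant factors of ∂_2 are all 1, so H_1 ≅ Z^2.
  H_2: rank ker ∂_2 − rank ∂_3 = (18 − 17) − 0 = 1, and there is no ∂_3, so H_2 ≅ Z.

H_0 ≅ Z,  H_1 ≅ Z^2,  H_2 ≅ Z.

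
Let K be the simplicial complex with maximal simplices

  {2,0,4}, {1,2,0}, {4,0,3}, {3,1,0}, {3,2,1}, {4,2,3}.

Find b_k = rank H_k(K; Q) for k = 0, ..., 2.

Fix the vertex order 0 < 1 < 2 < 3 < 4 and write every simplex with vertices in increasing order. Then dim K = 2 and the simplices of K are:

  0-simplices (5): [0], [1], [2], [3], [4]
  1-simplices (9): [0,1], [0,2], [0,3], [0,4], [1,2], [1,3], [2,3], [2,4], [3,4]
  2-simplices (6): [0,1,2], [0,1,3], [0,2,4], [0,3,4], [1,2,3], [2,3,4]

giving chain groups C_0 ≅ Z^5, C_1 ≅ Z^9, C_2 ≅ Z^6.

The boundary map ∂_1: C_1 → C_0 sends each edge [p,q] (with p < q) to q − p. For instance
  ∂[0,2] = [2] − [0].
The resulting 5×9 matrix has rank 4, and its Smith normal form has invariant factors (1,1,1,1).

The boundary map ∂_2: C_2 → C_1 maps a triangle to the signed sum of its edges. For instance
  ∂[0,2,4] = [2,4] − [0,4] + [0,2],
  ∂[0,1,3] = [1,3] − [0,3] + [0,1].
The resulting 9×6 matrix has rank 5, and its Smith normal form has invariant factors (1,1,1,1,1).

Now H_k = ker ∂_k / im ∂_{k+1}, so:

  H_0: rank C_0 − rank ∂_1 = 5 − 4 = 1, and the invariant factors of ∂_1 are all 1, so H_0 = Z.
  H_1: rank ker ∂_1 − rank ∂_2 = (9 − 4) − 5 = 0, and the invariant factors of ∂_2 are all 1, so H_1 = 0.
  H_2: rank ker ∂_2 − rank ∂_3 = (6 − 5) − 0 = 1, and there is no ∂_3, so H_2 = Z.

(K is a triangulation of the 2-sphere S^2.)

Hence the Betti numbers are b_0 = 1, b_1 = 0, b_2 = 1.

b_0 = 1, b_1 = 0, b_2 = 1.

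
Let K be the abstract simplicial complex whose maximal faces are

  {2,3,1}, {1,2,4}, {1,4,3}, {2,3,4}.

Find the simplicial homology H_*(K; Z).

H_0 ≅ Z,  H_1 = 0,  H_2 ≅ Z.

Fix the vertex order 1 < 2 < 3 < 4 and write every simplex with vertices in increasing order. Then dim K = 2 and the simplices of K are:

  0-simplices (4): [1], [2], [3], [4]
  1-simplices (6): [1,2], [1,3], [1,4], [2,3], [2,4], [3,4]
  2-simplices (4): [1,2,3], [1,2,4], [1,3,4], [2,3,4]

so the chain groups are C_0 ≅ Z^4, C_1 ≅ Z^6, C_2 ≅ Z^4.

∂_1: C_1 → C_0 sends each edge [p,q] (with p < q) to q − p.
The resulting 4×6 matrix has rank 3, and its Smith normal form has invariant factors (1,1,1).

The boundary map ∂_2: C_2 → C_1 acts by ∂[p,q,r] = [q,r] − [p,r] + [p,q]. For instance
  ∂[1,2,3] = [2,3] − [1,3] + [1,2],
  ∂[1,2,4] = [2,4] − [1,4] + [1,2].
The resulting 6×4 matrix has rank 3, and its Smith normal form has invariant factors (1,1,1).

Computing H_k = (kernel of ∂_k) / (image of ∂_{k+1}):

  H_0: rank C_0 − rank ∂_1 = 4 − 3 = 1, and the invariant factors of ∂_1 are all 1, so H_0 ≅ Z.
  H_1: rank ker ∂_1 − rank ∂_2 = (6 − 3) − 3 = 0, and the invariant factors of ∂_2 are all 1, so H_1 ≅ 0.
  H_2: rank ker ∂_2 − rank ∂_3 = (4 − 3) − 0 = 1, and there is no ∂_3, so H_2 ≅ Z.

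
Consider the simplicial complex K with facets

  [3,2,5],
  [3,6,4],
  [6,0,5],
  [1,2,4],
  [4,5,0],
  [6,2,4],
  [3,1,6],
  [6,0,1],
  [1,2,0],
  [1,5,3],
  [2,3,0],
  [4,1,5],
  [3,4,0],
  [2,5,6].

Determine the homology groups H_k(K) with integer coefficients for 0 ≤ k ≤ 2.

K has 7 vertices, 21 edges, 14 triangles.
rank ∂_0 = 0, rank ∂_1 = 6 ⇒ b_0 = 7 − 0 − 6 = 1; all invariant factors of ∂_1 are 1 so no torsion. So H_0 ≅ Z.
rank ∂_1 = 6, rank ∂_2 = 13 ⇒ b_1 = 21 − 6 − 13 = 2; all invariant factors of ∂_2 are 1 so no torsion. So H_1 ≅ Z^2.
rank ∂_2 = 13, rank ∂_3 = 0 ⇒ b_2 = 14 − 13 − 0 = 1. So H_2 ≅ Z.

H_0 ≅ Z,  H_1 ≅ Z^2,  H_2 ≅ Z.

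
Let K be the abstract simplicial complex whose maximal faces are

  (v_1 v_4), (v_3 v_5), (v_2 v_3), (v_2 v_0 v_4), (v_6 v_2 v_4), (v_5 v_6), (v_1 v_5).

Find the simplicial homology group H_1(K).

K has 7 vertices, 10 edges, 2 triangles.
rank ∂_1 = 6, rank ∂_2 = 2 ⇒ b_1 = 10 − 6 − 2 = 2; all invariant factors of ∂_2 are 1 so no torsion. So H_1 = Z^2.

H_1 = Z^2.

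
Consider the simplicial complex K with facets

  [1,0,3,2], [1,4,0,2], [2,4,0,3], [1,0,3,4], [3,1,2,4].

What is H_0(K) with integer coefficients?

H_0 = Z.

Fix the vertex order 0 < 1 < 2 < 3 < 4 and write every simplex with vertices in increasing order. Then dim K = 3 and the simplices of K are:

  0-simplices (5): [0], [1], [2], [3], [4]
  1-simplices (10): [0,1], [0,2], [0,3], [0,4], [1,2], [1,3], [1,4], [2,3], [2,4], [3,4]
  2-simplices (10): [0,1,2], [0,1,3], [0,1,4], [0,2,3], [0,2,4], [0,3,4], [1,2,3], [1,2,4], [1,3,4], [2,3,4]
  3-simplices (5): [0,1,2,3], [0,1,2,4], [0,1,3,4], [0,2,3,4], [1,2,3,4]

Hence C_0 ≅ Z^5, C_1 ≅ Z^10, C_2 ≅ Z^10, C_3 ≅ Z^5.

∂_1: C_1 → C_0 sends each edge [p,q] (with p < q) to q − p. For instance
  ∂[1,3] = [3] − [1].
The resulting 5×10 matrix has rank 4, and its Smith normal form has invariant factors (1,1,1,1).

The boundary map ∂_2: C_2 → C_1 sends each 2-simplex [p,q,r] to [q,r] − [p,r] + [p,q]. For instance
  ∂[2,3,4] = [3,4] − [2,4] + [2,3],
  ∂[0,1,2] = [1,2] − [0,2] + [0,1].
The 10×10 boundary matrix has rank 6 and Smith normal form diag(1,1,1,1,1,1).

Boundary ∂_3: C_3 → C_2 sends each 3-simplex σ to the alternating sum Σ_i (−1)^i (σ with its i-th vertex removed). For instance
  ∂[0,1,2,3] = [1,2,3] − [0,2,3] + [0,1,3] − [0,1,2],
  ∂[0,1,2,4] = [1,2,4] − [0,2,4] + [0,1,4] − [0,1,2].
This gives a 10×5 integer matrix of rank 4; reducing to Smith normal form yields diagonal entries (1,1,1,1).

Reading off H_k = ker ∂_k / im ∂_{k+1}:

  H_0: rank C_0 − rank ∂_1 = 5 − 4 = 1, and the invariant factors of ∂_1 are all 1, so H_0 ≅ Z.

(K is a triangulation of the 3-sphere S^3.)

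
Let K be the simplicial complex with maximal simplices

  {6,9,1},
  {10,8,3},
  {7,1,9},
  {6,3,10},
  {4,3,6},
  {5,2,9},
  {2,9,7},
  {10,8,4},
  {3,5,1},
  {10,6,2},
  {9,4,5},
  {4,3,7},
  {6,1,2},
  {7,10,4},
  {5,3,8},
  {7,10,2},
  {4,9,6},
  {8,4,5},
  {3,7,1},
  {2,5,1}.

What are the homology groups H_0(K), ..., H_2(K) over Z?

We work with the vertex ordering 1 < 2 < 3 < 4 < 5 < 6 < 7 < 8 < 9 < 10. The simplices of K, each written with vertices in increasing order, are:

  0-simplices (10): [1], [2], [3], [4], [5], [6], [7], [8], [9], [10]
  1-simplices (30): (30 of them)
  2-simplices (20): (20 of them)

Hence C_0 ≅ Z^10, C_1 ≅ Z^30, C_2 ≅ Z^20.

The boundary map ∂_1: C_1 → C_0 maps an edge to its endpoints' difference, ∂[p,q] = q − p.
The 10×30 boundary matrix has rank 9 and Smith normal form diag(1,1,1,1,1,1,1,1,1).

∂_2: C_2 → C_1 sends each 2-simplex [p,q,r] to [q,r] − [p,r] + [p,q]. For instance
  ∂[2,6,10] = [6,10] − [2,10] + [2,6],
  ∂[4,8,10] = [8,10] − [4,10] + [4,8].
As a 30×20 matrix over Z this has rank 20, with invariant factors (1,1,1,1,1,1,1,1,1,1,1,1,1,1,1,1,1,1,1,2).

Now H_k = ker ∂_k / im ∂_{k+1}, so:

  H_0: rank C_0 − rank ∂_1 = 10 − 9 = 1, and the invariant factors of ∂_1 are all 1, so H_0 = Z.
  H_1: rank ker ∂_1 − rank ∂_2 = (30 − 9) − 20 = 1, and ∂_2 has invariant factor 2 > 1, so H_1 = Z ⊕ Z/2.
  H_2: rank ker ∂_2 − rank ∂_3 = (20 − 20) − 0 = 0, and there is no ∂_3, so H_2 = 0.

(K is a triangulation of the Klein bottle.)

H_0 ≅ Z,  H_1 ≅ Z ⊕ Z/2,  H_2 = 0.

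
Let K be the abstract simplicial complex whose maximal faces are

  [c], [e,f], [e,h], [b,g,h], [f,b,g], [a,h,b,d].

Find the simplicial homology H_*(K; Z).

We work with the vertex ordering a < b < c < d < e < f < g < h. The simplices of K, each written with vertices in increasing order, are:

  0-simplices (8): a, b, c, d, e, f, g, h
  1-simplices (12): ab, ad, ah, bd, bf, bg, bh, dh, ef, eh, fg, gh
  2-simplices (6): abd, abh, adh, bdh, bfg, bgh
  3-simplices (1): abdh

so the chain groups are C_0 ≅ Z^8, C_1 ≅ Z^12, C_2 ≅ Z^6, C_3 ≅ Z^1.

The boundary map ∂_1: C_1 → C_0 is given by ∂[p,q] = [q] − [p].
The 8×12 boundary matrix has rank 6 and Smith normal form diag(1,1,1,1,1,1).

∂_2: C_2 → C_1 sends each 2-simplex [p,q,r] to [q,r] − [p,r] + [p,q]. For instance
  ∂abh = bh − ah + ab,
  ∂bfg = fg − bg + bf.
This gives a 12×6 integer matrix of rank 5; reducing to Smith normal form yields diagonal entries (1,1,1,1,1).

∂_3: C_3 → C_2 sends each 3-simplex σ to the alternating sum Σ_i (−1)^i (σ with its i-th vertex removed). For instance
  ∂abdh = bdh − adh + abh − abd.
As a 6×1 matrix over Z this has rank 1, with invariant factors (1).

Computing H_k = (kernel of ∂_k) / (image of ∂_{k+1}):

  H_0: rank C_0 − rank ∂_1 = 8 − 6 = 2, and the invariant factors of ∂_1 are all 1, so H_0 ≅ Z^2.
  H_1: rank ker ∂_1 − rank ∂_2 = (12 − 6) − 5 = 1, and the invariant factors of ∂_2 are all 1, so H_1 ≅ Z.
  H_2: rank ker ∂_2 − rank ∂_3 = (6 − 5) − 1 = 0, and the invariant factors of ∂_3 are all 1, so H_2 ≅ 0.
  H_3: rank ker ∂_3 − rank ∂_4 = (1 − 1) − 0 = 0, and there is no ∂_4, so H_3 ≅ 0.

H_0 = Z^2,  H_1 = Z,  H_2 = 0,  H_3 = 0.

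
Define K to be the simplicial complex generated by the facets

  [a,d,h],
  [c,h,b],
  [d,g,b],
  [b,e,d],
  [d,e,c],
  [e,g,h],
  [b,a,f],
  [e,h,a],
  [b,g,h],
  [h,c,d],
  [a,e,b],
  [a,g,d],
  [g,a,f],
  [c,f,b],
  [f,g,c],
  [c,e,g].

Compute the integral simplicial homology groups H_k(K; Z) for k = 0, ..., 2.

H_0 ≅ Z,  H_1 ≅ Z^2,  H_2 ≅ Z.

Fix the vertex order a < b < c < d < e < f < g < h and write every simplex with vertices in increasing order. Then dim K = 2 and the simplices of K are:

  0-simplices (8): a, b, c, d, e, f, g, h
  1-simplices (24): ab, ad, ae, af, ag, ah, bc, bd, be, bf, bg, bh, cd, ce, cf, cg, ch, de, dg, dh, eg, eh, fg, gh
  2-simplices (16): abe, abf, adg, adh, aeh, afg, bcf, bch, bde, bdg, bgh, cde, cdh, ceg, cfg, egh

so the chain groups are C_0 ≅ Z^8, C_1 ≅ Z^24, C_2 ≅ Z^16.

∂_1: C_1 → C_0 sends each edge [p,q] (with p < q) to q − p.
The 8×24 boundary matrix has rank 7 and Smith normal form diag(1,1,1,1,1,1,1).

The boundary map ∂_2: C_2 → C_1 acts by ∂[p,q,r] = [q,r] − [p,r] + [p,q]. For instance
  ∂bch = ch − bh + bc,
  ∂bdg = dg − bg + bd.
The resulting 24×16 matrix has rank 15, and its Smith normal form has invariant factors (1,1,1,1,1,1,1,1,1,1,1,1,1,1,1).

From H_k ≅ ker(∂_k) / im(∂_{k+1}) we obtain:

  H_0: rank C_0 − rank ∂_1 = 8 − 7 = 1, and the invariant factors of ∂_1 are all 1, so H_0 ≅ Z.
  H_1: rank ker ∂_1 − rank ∂_2 = (24 − 7) − 15 = 2, and the invariant factors of ∂_2 are all 1, so H_1 ≅ Z^2.
  H_2: rank ker ∂_2 − rank ∂_3 = (16 − 15) − 0 = 1, and there is no ∂_3, so H_2 ≅ Z.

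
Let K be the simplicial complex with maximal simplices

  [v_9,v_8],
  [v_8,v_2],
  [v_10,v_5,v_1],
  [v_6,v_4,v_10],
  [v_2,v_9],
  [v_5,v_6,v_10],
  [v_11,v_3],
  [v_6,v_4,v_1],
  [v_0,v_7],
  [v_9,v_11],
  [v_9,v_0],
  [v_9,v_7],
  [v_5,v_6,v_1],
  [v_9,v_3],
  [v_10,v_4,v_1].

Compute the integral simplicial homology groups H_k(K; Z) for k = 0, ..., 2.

Fix the vertex order v_0 < v_1 < v_2 < v_3 < v_4 < v_5 < v_6 < v_7 < v_8 < v_9 < v_10 < v_11 and write every simplex with vertices in increasing order. Then dim K = 2 and the simplices of K are:

  0-simplices (12): [v_0], [v_1], [v_2], [v_3], [v_4], [v_5], [v_6], [v_7], [v_8], [v_9], [v_10], [v_11]
  1-simplices (18): (18 of them)
  2-simplices (6): [v_1,v_4,v_6], [v_1,v_4,v_10], [v_1,v_5,v_6], [v_1,v_5,v_10], [v_4,v_6,v_10], [v_5,v_6,v_10]

so the chain groups are C_0 ≅ Z^12, C_1 ≅ Z^18, C_2 ≅ Z^6.

The boundary map ∂_1: C_1 → C_0 sends each edge [p,q] (with p < q) to q − p. For instance
  ∂[v_8,v_9] = [v_9] − [v_8].
As a 12×18 matrix over Z this has rank 10, with invariant factors (1,1,1,1,1,1,1,1,1,1).

∂_2: C_2 → C_1 maps a triangle to the signed sum of its edges. For instance
  ∂[v_5,v_6,v_10] = [v_6,v_10] − [v_5,v_10] + [v_5,v_6],
  ∂[v_4,v_6,v_10] = [v_6,v_10] − [v_4,v_10] + [v_4,v_6].
The resulting 18×6 matrix has rank 5, and its Smith normal form has invariant factors (1,1,1,1,1).

Now H_k = ker ∂_k / im ∂_{k+1}, so:

  H_0: rank C_0 − rank ∂_1 = 12 − 10 = 2, and the invariant factors of ∂_1 are all 1, so H_0 = Z^2.
  H_1: rank ker ∂_1 − rank ∂_2 = (18 − 10) − 5 = 3, and the invariant factors of ∂_2 are all 1, so H_1 = Z^3.
  H_2: rank ker ∂_2 − rank ∂_3 = (6 − 5) − 0 = 1, and there is no ∂_3, so H_2 = Z.

H_0 ≅ Z^2,  H_1 ≅ Z^3,  H_2 ≅ Z.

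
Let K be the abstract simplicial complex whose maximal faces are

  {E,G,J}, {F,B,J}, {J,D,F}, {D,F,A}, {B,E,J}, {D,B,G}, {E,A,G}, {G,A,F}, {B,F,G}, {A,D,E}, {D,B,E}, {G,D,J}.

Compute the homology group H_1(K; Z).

Take the total order A < B < D < E < F < G < J on the vertex set. Then K (dimension 2) consists of the simplices:

  0-simplices (7): A, B, D, E, F, G, J
  1-simplices (18): AD, AE, AF, AG, BD, BE, BF, BG, BJ, DE, DF, DG, DJ, EG, EJ, FG, FJ, GJ
  2-simplices (12): ADE, ADF, AEG, AFG, BDE, BDG, BEJ, BFG, BFJ, DFJ, DGJ, EGJ

so the chain groups are C_0 ≅ Z^7, C_1 ≅ Z^18, C_2 ≅ Z^12.

Boundary ∂_1: C_1 → C_0 is given by ∂[p,q] = [q] − [p]. For instance
  ∂AF = F − A.
As a 7×18 matrix over Z this has rank 6, with invariant factors (1,1,1,1,1,1).

Boundary ∂_2: C_2 → C_1 maps a triangle to the signed sum of its edges. For instance
  ∂ADF = DF − AF + AD,
  ∂BEJ = EJ − BJ + BE.
The 18×12 boundary matrix has rank 12 and Smith normal form diag(1,1,1,1,1,1,1,1,1,1,1,2).

Reading off H_k = ker ∂_k / im ∂_{k+1}:

  H_1: rank ker ∂_1 − rank ∂_2 = (18 − 6) − 12 = 0, and ∂_2 has invariant factor 2 > 1, so H_1 ≅ Z/2.

(K is a triangulation of the real projective plane RP^2.)

H_1 = Z/2.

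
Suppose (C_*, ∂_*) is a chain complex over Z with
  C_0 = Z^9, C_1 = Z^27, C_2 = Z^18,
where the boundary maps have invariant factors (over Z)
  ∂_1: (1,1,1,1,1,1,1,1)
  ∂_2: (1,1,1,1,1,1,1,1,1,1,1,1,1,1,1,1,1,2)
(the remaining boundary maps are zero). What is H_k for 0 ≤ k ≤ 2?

H_0: b_0 = 9 − 0 − 8 = 1; torsion from ∂_1 factors > 1: none. So H_0 ≅ Z.
H_1: b_1 = 27 − 8 − 18 = 1; torsion from ∂_2 factors > 1: [2]. So H_1 ≅ Z ⊕ Z/2Z.
H_2: b_2 = 18 − 18 − 0 = 0; torsion from ∂_3 factors > 1: none. So H_2 ≅ 0.

H_0 ≅ Z,  H_1 ≅ Z ⊕ Z/2Z,  H_2 = 0.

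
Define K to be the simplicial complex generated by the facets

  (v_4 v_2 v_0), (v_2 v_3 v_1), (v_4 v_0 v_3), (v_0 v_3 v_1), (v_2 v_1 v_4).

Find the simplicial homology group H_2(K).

H_2 = 0.

We work with the vertex ordering v_0 < v_1 < v_2 < v_3 < v_4. The simplices of K, each written with vertices in increasing order, are:

  0-simplices (5): [v_0], [v_1], [v_2], [v_3], [v_4]
  1-simplices (10): [v_0,v_1], [v_0,v_2], [v_0,v_3], [v_0,v_4], [v_1,v_2], [v_1,v_3], [v_1,v_4], [v_2,v_3], [v_2,v_4], [v_3,v_4]
  2-simplices (5): [v_0,v_1,v_3], [v_0,v_2,v_4], [v_0,v_3,v_4], [v_1,v_2,v_3], [v_1,v_2,v_4]

so the chain groups are C_0 ≅ Z^5, C_1 ≅ Z^10, C_2 ≅ Z^5.

∂_1: C_1 → C_0 maps an edge to its endpoints' difference, ∂[p,q] = q − p. For instance
  ∂[v_2,v_3] = [v_3] − [v_2].
This gives a 5×10 integer matrix of rank 4; reducing to Smith normal form yields diagonal entries (1,1,1,1).

∂_2: C_2 → C_1 sends each 2-simplex [p,q,r] to [q,r] − [p,r] + [p,q]. For instance
  ∂[v_0,v_2,v_4] = [v_2,v_4] − [v_0,v_4] + [v_0,v_2],
  ∂[v_0,v_1,v_3] = [v_1,v_3] − [v_0,v_3] + [v_0,v_1].
As a 10×5 matrix over Z this has rank 5, with invariant factors (1,1,1,1,1).

Reading off H_k = ker ∂_k / im ∂_{k+1}:

  H_2: rank ker ∂_2 − rank ∂_3 = (5 − 5) − 0 = 0, and there is no ∂_3, so H_2 ≅ 0.

(K is a triangulation of the Möbius band.)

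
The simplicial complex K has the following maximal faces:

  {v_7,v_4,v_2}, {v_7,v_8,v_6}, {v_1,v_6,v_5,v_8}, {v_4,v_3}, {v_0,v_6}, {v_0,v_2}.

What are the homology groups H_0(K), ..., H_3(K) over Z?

H_0 ≅ Z,  H_1 ≅ Z,  H_2 = 0,  H_3 = 0.

Fix the vertex order v_0 < v_1 < v_2 < v_3 < v_4 < v_5 < v_6 < v_7 < v_8 and write every simplex with vertices in increasing order. Then dim K = 3 and the simplices of K are:

  0-simplices (9): [v_0], [v_1], [v_2], [v_3], [v_4], [v_5], [v_6], [v_7], [v_8]
  1-simplices (14): [v_0,v_2], [v_0,v_6], [v_1,v_5], [v_1,v_6], [v_1,v_8], [v_2,v_4], [v_2,v_7], [v_3,v_4], [v_4,v_7], [v_5,v_6], [v_5,v_8], [v_6,v_7], [v_6,v_8], [v_7,v_8]
  2-simplices (6): [v_1,v_5,v_6], [v_1,v_5,v_8], [v_1,v_6,v_8], [v_2,v_4,v_7], [v_5,v_6,v_8], [v_6,v_7,v_8]
  3-simplices (1): [v_1,v_5,v_6,v_8]

giving chain groups C_0 ≅ Z^9, C_1 ≅ Z^14, C_2 ≅ Z^6, C_3 ≅ Z^1.

∂_1: C_1 → C_0 maps an edge to its endpoints' difference, ∂[p,q] = q − p. For instance
  ∂[v_2,v_4] = [v_4] − [v_2].
This gives a 9×14 integer matrix of rank 8; reducing to Smith normal form yields diagonal entries (1,1,1,1,1,1,1,1).

Boundary ∂_2: C_2 → C_1 sends each 2-simplex [p,q,r] to [q,r] − [p,r] + [p,q]. For instance
  ∂[v_1,v_5,v_8] = [v_5,v_8] − [v_1,v_8] + [v_1,v_5],
  ∂[v_6,v_7,v_8] = [v_7,v_8] − [v_6,v_8] + [v_6,v_7].
The resulting 14×6 matrix has rank 5, and its Smith normal form has invariant factors (1,1,1,1,1).

Boundary ∂_3: C_3 → C_2 sends each 3-simplex σ to the alternating sum Σ_i (−1)^i (σ with its i-th vertex removed). For instance
  ∂[v_1,v_5,v_6,v_8] = [v_5,v_6,v_8] − [v_1,v_6,v_8] + [v_1,v_5,v_8] − [v_1,v_5,v_6].
The 6×1 boundary matrix has rank 1 and Smith normal form diag(1).

From H_k ≅ ker(∂_k) / im(∂_{k+1}) we obtain:

  H_0: rank C_0 − rank ∂_1 = 9 − 8 = 1, and the invariant factors of ∂_1 are all 1, so H_0 ≅ Z.
  H_1: rank ker ∂_1 − rank ∂_2 = (14 − 8) − 5 = 1, and the invariant factors of ∂_2 are all 1, so H_1 ≅ Z.
  H_2: rank ker ∂_2 − rank ∂_3 = (6 − 5) − 1 = 0, and the invariant factors of ∂_3 are all 1, so H_2 ≅ 0.
  H_3: rank ker ∂_3 − rank ∂_4 = (1 − 1) − 0 = 0, and there is no ∂_4, so H_3 ≅ 0.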